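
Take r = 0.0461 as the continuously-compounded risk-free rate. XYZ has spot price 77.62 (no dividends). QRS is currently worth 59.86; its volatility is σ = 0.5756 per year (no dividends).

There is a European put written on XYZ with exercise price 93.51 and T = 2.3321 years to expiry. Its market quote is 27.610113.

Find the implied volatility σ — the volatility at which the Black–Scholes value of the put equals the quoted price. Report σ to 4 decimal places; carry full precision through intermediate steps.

sigma = 0.5062

At σ = 0.5062 the Black–Scholes value reproduces the quote:
σ√T = 0.5062·√2.3321 = 0.773029
d₁ = (ln(S/K) + (r+σ²/2)T) / (σ√T) = (ln(77.62/93.51) + (0.0461+0.5062²/2)·2.3321) / 0.773029 = (-0.186243 + 0.406297) / 0.773029 = 0.284664
d₂ = d₁ − σ√T = 0.284664 − 0.773029 = -0.488365
e^{−rT} = 0.898068
N(−d₁) = 0.387951,  N(−d₂) = 0.687354
V = K·e^{−rT}·N(−d₂) − S·N(−d₁) = 57.722858 − 30.112744 = 27.610113 (matching the quote); vega is positive throughout, so no other σ reproduces this price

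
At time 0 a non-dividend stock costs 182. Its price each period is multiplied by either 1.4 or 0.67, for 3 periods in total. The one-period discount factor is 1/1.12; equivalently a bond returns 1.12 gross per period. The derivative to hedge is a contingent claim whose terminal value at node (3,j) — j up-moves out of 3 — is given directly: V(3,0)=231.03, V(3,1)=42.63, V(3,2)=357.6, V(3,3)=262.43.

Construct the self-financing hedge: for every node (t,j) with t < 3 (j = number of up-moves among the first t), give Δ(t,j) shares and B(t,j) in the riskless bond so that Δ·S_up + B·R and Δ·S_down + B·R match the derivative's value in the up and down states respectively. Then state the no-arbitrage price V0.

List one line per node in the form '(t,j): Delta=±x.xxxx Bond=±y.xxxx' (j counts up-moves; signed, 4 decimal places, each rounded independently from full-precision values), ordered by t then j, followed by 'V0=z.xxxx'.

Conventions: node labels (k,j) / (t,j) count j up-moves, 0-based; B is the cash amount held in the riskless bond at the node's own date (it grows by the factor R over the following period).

Since d<R<u, set p* = (R−d)/(u−d) = 0.6164; price each node as the discounted p*-expectation of its children.
Expiry values: V(3,0)=231.0300, V(3,1)=42.6300, V(3,2)=357.6000, V(3,3)=262.4300
Node (2,0) S=81.6998: V=(p*·42.6300+(1−p*)·231.0300)/1.12=102.5830; Δ=(42.6300−231.0300)/(114.3797−54.7389)=-3.1589; B=V−Δ·S=360.6652
Node (2,1) S=170.7160: V=(p*·357.6000+(1−p*)·42.6300)/1.12=211.4193; Δ=(357.6000−42.6300)/(239.0024−114.3797)=2.5274; B=V−Δ·S=-220.0465
Node (2,2) S=356.7200: V=(p*·262.4300+(1−p*)·357.6000)/1.12=266.9050; Δ=(262.4300−357.6000)/(499.4080−239.0024)=-0.3655; B=V−Δ·S=397.2748
Node (1,0) S=121.9400: V=(p*·211.4193+(1−p*)·102.5830)/1.12=151.4945; Δ=(211.4193−102.5830)/(170.7160−81.6998)=1.2227; B=V−Δ·S=2.4038
Node (1,1) S=254.8000: V=(p*·266.9050+(1−p*)·211.4193)/1.12=219.3061; Δ=(266.9050−211.4193)/(356.7200−170.7160)=0.2983; B=V−Δ·S=143.2983
Node (0,0) S=182.0000: V=(p*·219.3061+(1−p*)·151.4945)/1.12=172.5859; Δ=(219.3061−151.4945)/(254.8000−121.9400)=0.5104; B=V−Δ·S=79.6934
As a check, the time-0 holding Δ(0,0)·S0 + B(0,0) comes to 172.5859 — exactly V0.

(0,0): Delta=0.5104 Bond=79.6934
(1,0): Delta=1.2227 Bond=2.4038
(1,1): Delta=0.2983 Bond=143.2983
(2,0): Delta=-3.1589 Bond=360.6652
(2,1): Delta=2.5274 Bond=-220.0465
(2,2): Delta=-0.3655 Bond=397.2748
V0=172.5859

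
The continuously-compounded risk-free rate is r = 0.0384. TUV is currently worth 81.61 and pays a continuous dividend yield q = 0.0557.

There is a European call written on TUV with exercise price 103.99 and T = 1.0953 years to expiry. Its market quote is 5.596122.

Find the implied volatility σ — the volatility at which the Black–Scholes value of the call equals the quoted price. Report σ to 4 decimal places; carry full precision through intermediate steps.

sigma = 0.3907

At σ = 0.3907 the Black–Scholes value reproduces the quote:
σ√T = 0.3907·√1.0953 = 0.408893
d₁ = (ln(S/K) + (r−q+σ²/2)T) / (σ√T) = (ln(81.61/103.99) + (0.0384−0.0557+0.3907²/2)·1.0953) / 0.408893 = (-0.242343 + 0.064648) / 0.408893 = -0.434575
d₂ = d₁ − σ√T = -0.434575 − 0.408893 = -0.843468
e^{−rT} = 0.958813
e^{−qT} = 0.940816
N(d₁) = 0.331935,  N(d₂) = 0.199483
V = S·e^{−qT}·N(d₁) − K·e^{−rT}·N(d₂) = 25.485991 − 19.889869 = 5.596122 (matching the quote); vega is positive throughout, so no other σ reproduces this price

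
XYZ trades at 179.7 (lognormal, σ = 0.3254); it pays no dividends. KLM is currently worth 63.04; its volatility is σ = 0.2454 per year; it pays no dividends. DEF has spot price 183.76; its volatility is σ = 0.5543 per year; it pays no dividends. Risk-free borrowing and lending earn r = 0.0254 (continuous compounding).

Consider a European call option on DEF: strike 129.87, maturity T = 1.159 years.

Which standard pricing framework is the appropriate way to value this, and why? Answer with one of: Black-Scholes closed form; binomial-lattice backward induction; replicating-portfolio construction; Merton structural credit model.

framework: Black-Scholes closed form

Key observation: everything needed for the exact continuous-time valuation of the European call on DEF (strike 129.87) is given, and no feature rules the closed form out.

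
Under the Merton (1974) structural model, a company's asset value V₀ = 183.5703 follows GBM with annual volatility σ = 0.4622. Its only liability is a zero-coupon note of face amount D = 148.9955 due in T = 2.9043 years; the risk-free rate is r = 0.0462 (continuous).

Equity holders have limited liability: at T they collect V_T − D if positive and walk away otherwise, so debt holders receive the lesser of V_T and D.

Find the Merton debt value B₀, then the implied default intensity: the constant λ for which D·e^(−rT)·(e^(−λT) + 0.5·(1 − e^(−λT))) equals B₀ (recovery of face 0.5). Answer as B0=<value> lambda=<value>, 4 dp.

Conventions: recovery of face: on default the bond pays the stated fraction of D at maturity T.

B0=104.6565 lambda=0.1721

With assets at 183.5703 and a single debt payment of 148.9955 at 2.9043 years:
d₁ = [ln(V₀/D) + (r + σ²/2)T] / (σ√T)
   = [ln(183.5703/148.9955) + (0.0462 + 0.5·0.4622²)·2.9043] / (0.4622·√2.9043)
   = [0.208682 + 0.444400] / 0.787682 = 0.829119
d₂ = d₁ − σ√T = 0.829119 − 0.787682 = 0.041437
N(d₁) = 0.796481,  N(d₂) = 0.516526,  e^(−rT) = 0.874434
E₀ = V₀·N(d₁) − D·e^(−rT)·N(d₂)
   = 183.5703·0.796481 − 148.9955·0.874434·0.516526 = 78.913816
B₀ = V₀ − E₀ = 183.5703 − 78.913816 = 104.656484
e^(−λT) = (B₀·e^(rT)/D − 0.5)/(1 − 0.5) = (104.6565·1.143597/148.9955 − 0.5)/0.5 = 0.60655686
λ = −ln(0.60655686)/2.9043 = 0.172144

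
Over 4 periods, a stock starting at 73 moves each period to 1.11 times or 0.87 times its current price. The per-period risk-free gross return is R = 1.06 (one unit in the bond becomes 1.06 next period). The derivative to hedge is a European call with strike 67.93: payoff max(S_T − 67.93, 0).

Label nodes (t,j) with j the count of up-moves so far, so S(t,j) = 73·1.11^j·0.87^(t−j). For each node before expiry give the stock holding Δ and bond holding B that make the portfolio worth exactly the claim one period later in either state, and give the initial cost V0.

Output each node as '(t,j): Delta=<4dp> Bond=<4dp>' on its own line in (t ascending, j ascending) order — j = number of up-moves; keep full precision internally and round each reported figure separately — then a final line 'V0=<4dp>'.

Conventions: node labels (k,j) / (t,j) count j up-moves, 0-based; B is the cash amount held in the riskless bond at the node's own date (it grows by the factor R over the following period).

(0,0): Delta=0.9230 Bond=-47.8177
(1,0): Delta=0.6901 Bond=-35.8948
(1,1): Delta=0.9711 Bond=-54.5794
(2,0): Delta=0.0083 Bond=-0.3782
(2,1): Delta=0.8307 Bond=-47.9617
(2,2): Delta=1.0000 Bond=-60.4575
(3,0): Delta=0.0000 Bond=0.0000
(3,1): Delta=0.0101 Bond=-0.5064
(3,2): Delta=1.0000 Bond=-64.0849
(3,3): Delta=1.0000 Bond=-64.0849
V0=19.5625

Risk-neutral probability p* = (R−d)/(u−d) = (1.06−0.87)/(1.11−0.87) = 0.7917.
Terminal payoffs: V(4,0)=0.0000, V(4,1)=0.0000, V(4,2)=0.1481, V(4,3)=18.9282, V(4,4)=42.8891
(3,0): S=48.0707. Δ = (V_up−V_dn)/(S_up−S_dn) = (0.0000−0.0000)/(53.3585−41.8215) = 0.0000. V = [p*·0.0000 + (1−p*)·0.0000]/1.06 = 0.0000. B = V − Δ·S = 0.0000.
(3,1): S=61.3316. Δ = (V_up−V_dn)/(S_up−S_dn) = (0.1481−0.0000)/(68.0781−53.3585) = 0.0101. V = [p*·0.1481 + (1−p*)·0.0000]/1.06 = 0.1106. B = V − Δ·S = -0.5064.
(3,2): S=78.2507. Δ = (V_up−V_dn)/(S_up−S_dn) = (18.9282−0.1481)/(86.8582−68.0781) = 1.0000. V = [p*·18.9282 + (1−p*)·0.1481]/1.06 = 14.1658. B = V − Δ·S = -64.0849.
(3,3): S=99.8371. Δ = (V_up−V_dn)/(S_up−S_dn) = (42.8891−18.9282)/(110.8191−86.8582) = 1.0000. V = [p*·42.8891 + (1−p*)·18.9282]/1.06 = 35.7522. B = V − Δ·S = -64.0849.
(2,0): S=55.2537. Δ = (V_up−V_dn)/(S_up−S_dn) = (0.1106−0.0000)/(61.3316−48.0707) = 0.0083. V = [p*·0.1106 + (1−p*)·0.0000]/1.06 = 0.0826. B = V − Δ·S = -0.3782.
(2,1): S=70.4961. Δ = (V_up−V_dn)/(S_up−S_dn) = (14.1658−0.1106)/(78.2507−61.3316) = 0.8307. V = [p*·14.1658 + (1−p*)·0.1106]/1.06 = 10.6015. B = V − Δ·S = -47.9617.
(2,2): S=89.9433. Δ = (V_up−V_dn)/(S_up−S_dn) = (35.7522−14.1658)/(99.8371−78.2507) = 1.0000. V = [p*·35.7522 + (1−p*)·14.1658]/1.06 = 29.4858. B = V − Δ·S = -60.4575.
(1,0): S=63.5100. Δ = (V_up−V_dn)/(S_up−S_dn) = (10.6015−0.0826)/(70.4961−55.2537) = 0.6901. V = [p*·10.6015 + (1−p*)·0.0826]/1.06 = 7.9340. B = V − Δ·S = -35.8948.
(1,1): S=81.0300. Δ = (V_up−V_dn)/(S_up−S_dn) = (29.4858−10.6015)/(89.9433−70.4961) = 0.9711. V = [p*·29.4858 + (1−p*)·10.6015]/1.06 = 24.1053. B = V − Δ·S = -54.5794.
(0,0): S=73.0000. Δ = (V_up−V_dn)/(S_up−S_dn) = (24.1053−7.9340)/(81.0300−63.5100) = 0.9230. V = [p*·24.1053 + (1−p*)·7.9340]/1.06 = 19.5625. B = V − Δ·S = -47.8177.
As a check, the time-0 holding Δ(0,0)·S0 + B(0,0) comes to 19.5625 — exactly V0.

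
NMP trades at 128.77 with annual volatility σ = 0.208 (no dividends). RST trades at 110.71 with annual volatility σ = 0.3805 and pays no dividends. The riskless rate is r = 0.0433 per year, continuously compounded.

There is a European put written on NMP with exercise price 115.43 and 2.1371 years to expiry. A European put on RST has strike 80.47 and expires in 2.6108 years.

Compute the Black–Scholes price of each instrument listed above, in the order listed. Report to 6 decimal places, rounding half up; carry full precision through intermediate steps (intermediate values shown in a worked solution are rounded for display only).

[NMP put K=115.43]
σ√T = 0.208·√2.1371 = 0.304072
d₁ = (ln(S/K) + (r+σ²/2)T) / (σ√T) = (ln(128.77/115.43) + (0.0433+0.208²/2)·2.1371) / 0.304072 = (0.109364 + 0.138766) / 0.304072 = 0.816024
d₂ = d₁ − σ√T = 0.816024 − 0.304072 = 0.511953
e^{−rT} = 0.911616
N(−d₁) = 0.207243,  N(−d₂) = 0.304342
price = K·e^{−rT}·N(−d₂) − S·N(−d₁) = 32.025253 − 26.686696 = 5.338557
[RST put K=80.47]
σ√T = 0.3805·√2.6108 = 0.614811
d₁ = (ln(S/K) + (r+σ²/2)T) / (σ√T) = (ln(110.71/80.47) + (0.0433+0.3805²/2)·2.6108) / 0.614811 = (0.319030 + 0.302044) / 0.614811 = 1.010186
d₂ = d₁ − σ√T = 1.010186 − 0.614811 = 0.395376
e^{−rT} = 0.893108
N(−d₁) = 0.156203,  N(−d₂) = 0.346283
price = K·e^{−rT}·N(−d₂) − S·N(−d₁) = 24.886796 − 17.293232 = 7.593564

price(NMP put K=115.43) = 5.338557
price(RST put K=80.47) = 7.593564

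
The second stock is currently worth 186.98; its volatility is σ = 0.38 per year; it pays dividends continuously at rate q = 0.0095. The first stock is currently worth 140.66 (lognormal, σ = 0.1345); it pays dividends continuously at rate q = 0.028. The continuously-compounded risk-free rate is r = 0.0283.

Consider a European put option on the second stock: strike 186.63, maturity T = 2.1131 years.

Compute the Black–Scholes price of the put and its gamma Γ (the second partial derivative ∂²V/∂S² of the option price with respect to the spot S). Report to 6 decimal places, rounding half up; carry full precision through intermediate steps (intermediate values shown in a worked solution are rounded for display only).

price = 35.440132
Γ = 0.003559

σ√T = 0.38·√2.1131 = 0.552387
d₁ = (ln(S/K) + (r−q+σ²/2)T) / (σ√T) = (ln(186.98/186.63) + (0.0283−0.0095+0.38²/2)·2.1131) / 0.552387 = (0.001874 + 0.192292) / 0.552387 = 0.351503
d₂ = d₁ − σ√T = 0.351503 − 0.552387 = -0.200884
e^{−rT} = 0.941952
e^{−qT} = 0.980126
N(−d₁) = 0.362606,  N(−d₂) = 0.579605
Put price V = K·e^{−rT}·N(−d₂) − S·e^{−qT}·N(−d₁) = 101.892640 − 66.452508 = 35.440132
φ(d₁) = (1/√(2π))·e^{−d₁²/2} = 0.375043
Γ = e^{−qT}·φ(d₁) / (S·σ·√T) = 0.003559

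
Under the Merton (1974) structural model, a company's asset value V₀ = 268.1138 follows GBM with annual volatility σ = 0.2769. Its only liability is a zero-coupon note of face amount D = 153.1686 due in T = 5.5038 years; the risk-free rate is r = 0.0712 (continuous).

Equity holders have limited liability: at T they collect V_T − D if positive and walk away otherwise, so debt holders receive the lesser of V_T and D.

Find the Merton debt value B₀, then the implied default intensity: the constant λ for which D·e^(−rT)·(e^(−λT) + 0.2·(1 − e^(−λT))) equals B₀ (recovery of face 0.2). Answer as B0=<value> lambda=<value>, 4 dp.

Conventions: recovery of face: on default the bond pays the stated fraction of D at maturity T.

Work the structural quantities from V₀ = 268.1138 against face 153.1686:
d₁ = [ln(V₀/D) + (r + σ²/2)T] / (σ√T)
   = [ln(268.1138/153.1686) + (0.0712 + 0.5·0.2769²)·5.5038] / (0.2769·√5.5038)
   = [0.559872 + 0.602869] / 0.649612 = 1.789900
d₂ = d₁ − σ√T = 1.789900 − 0.649612 = 1.140287
N(d₁) = 0.963265,  N(d₂) = 0.872917,  e^(−rT) = 0.675792
E₀ = V₀·N(d₁) − D·e^(−rT)·N(d₂)
   = 268.1138·0.963265 − 153.1686·0.675792·0.872917 = 167.908983
B₀ = V₀ − E₀ = 268.1138 − 167.908983 = 100.204817
e^(−λT) = (B₀·e^(rT)/D − 0.2)/(1 − 0.2) = (100.2048·1.479746/153.1686 − 0.2)/0.8 = 0.96008539
λ = −ln(0.96008539)/5.5038 = 0.007401

B0=100.2048 lambda=0.0074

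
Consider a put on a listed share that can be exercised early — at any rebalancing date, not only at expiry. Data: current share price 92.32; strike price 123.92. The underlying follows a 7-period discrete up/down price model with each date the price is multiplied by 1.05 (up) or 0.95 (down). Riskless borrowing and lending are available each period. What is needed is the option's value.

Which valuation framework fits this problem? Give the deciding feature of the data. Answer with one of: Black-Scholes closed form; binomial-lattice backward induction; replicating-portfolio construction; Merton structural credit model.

Key observation: early exercise of the strike-123.92 put must be checked at each of the 7 dates (spot 92.32), which forces a node-by-node comparison of intrinsic and continuation value backward from expiry.

framework: binomial-lattice backward induction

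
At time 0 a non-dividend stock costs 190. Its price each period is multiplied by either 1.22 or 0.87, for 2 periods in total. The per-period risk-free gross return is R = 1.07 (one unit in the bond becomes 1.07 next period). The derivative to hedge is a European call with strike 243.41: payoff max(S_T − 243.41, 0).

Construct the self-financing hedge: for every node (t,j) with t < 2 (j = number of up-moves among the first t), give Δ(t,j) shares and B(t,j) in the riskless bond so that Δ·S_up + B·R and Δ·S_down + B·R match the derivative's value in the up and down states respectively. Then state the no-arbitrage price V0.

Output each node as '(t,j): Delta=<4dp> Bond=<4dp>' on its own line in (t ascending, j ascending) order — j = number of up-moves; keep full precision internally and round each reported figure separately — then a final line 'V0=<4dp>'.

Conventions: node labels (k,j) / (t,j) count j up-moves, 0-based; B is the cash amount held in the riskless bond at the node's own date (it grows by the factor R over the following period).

Under the risk-neutral measure, an up-move has probability p* = (R−d)/(u−d) = 0.5714 and values discount at R = 1.07.
Terminal payoffs: V(2,0)=0.0000, V(2,1)=0.0000, V(2,2)=39.3860
Node (1,0) S=165.3000: V=(p*·0.0000+(1−p*)·0.0000)/1.07=0.0000; Δ=(0.0000−0.0000)/(201.6660−143.8110)=0.0000; B=V−Δ·S=0.0000
Node (1,1) S=231.8000: V=(p*·39.3860+(1−p*)·0.0000)/1.07=21.0339; Δ=(39.3860−0.0000)/(282.7960−201.6660)=0.4855; B=V−Δ·S=-91.4975
Node (0,0) S=190.0000: V=(p*·21.0339+(1−p*)·0.0000)/1.07=11.2331; Δ=(21.0339−0.0000)/(231.8000−165.3000)=0.3163; B=V−Δ·S=-48.8638
Verification: the root portfolio costs Δ(0,0)·S0 + B(0,0) = 11.2331, matching V0.

(0,0): Delta=0.3163 Bond=-48.8638
(1,0): Delta=0.0000 Bond=0.0000
(1,1): Delta=0.4855 Bond=-91.4975
V0=11.2331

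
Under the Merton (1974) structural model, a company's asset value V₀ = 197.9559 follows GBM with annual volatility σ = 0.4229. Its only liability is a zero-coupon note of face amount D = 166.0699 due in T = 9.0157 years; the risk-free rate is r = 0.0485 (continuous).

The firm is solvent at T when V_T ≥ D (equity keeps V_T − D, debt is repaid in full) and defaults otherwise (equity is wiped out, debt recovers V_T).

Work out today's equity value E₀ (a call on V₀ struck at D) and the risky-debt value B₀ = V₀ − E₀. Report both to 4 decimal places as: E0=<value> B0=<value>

E0=124.7147 B0=73.2412

Apply the equity-as-call identities (strike 166.0699, horizon 9.0157 years):
d₁ = [ln(V₀/D) + (r + σ²/2)T] / (σ√T)
   = [ln(197.9559/166.0699) + (0.0485 + 0.5·0.4229²)·9.0157] / (0.4229·√9.0157)
   = [0.175635 + 1.243465] / 1.269806 = 1.117573
d₂ = d₁ − σ√T = 1.117573 − 1.269806 = -0.152233
N(d₁) = 0.868125,  N(d₂) = 0.439501,  e^(−rT) = 0.645803
E₀ = V₀·N(d₁) − D·e^(−rT)·N(d₂)
   = 197.9559·0.868125 − 166.0699·0.645803·0.439501 = 124.714702
B₀ = V₀ − E₀ = 197.9559 − 124.714702 = 73.241198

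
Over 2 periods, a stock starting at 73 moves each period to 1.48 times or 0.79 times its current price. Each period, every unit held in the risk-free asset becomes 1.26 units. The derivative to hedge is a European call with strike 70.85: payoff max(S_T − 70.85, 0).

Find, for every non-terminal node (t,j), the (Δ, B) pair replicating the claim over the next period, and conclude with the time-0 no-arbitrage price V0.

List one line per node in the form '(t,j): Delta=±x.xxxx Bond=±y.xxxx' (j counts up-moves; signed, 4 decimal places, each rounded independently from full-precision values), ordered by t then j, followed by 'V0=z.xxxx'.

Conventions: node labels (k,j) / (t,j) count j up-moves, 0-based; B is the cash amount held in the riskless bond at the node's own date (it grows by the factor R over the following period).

(0,0): Delta=0.8729 Bond=-33.7326
(1,0): Delta=0.3644 Bond=-13.1772
(1,1): Delta=1.0000 Bond=-56.2302
V0=29.9923

Risk-neutral probability p* = (R−d)/(u−d) = (1.26−0.79)/(1.48−0.79) = 0.6812.
Terminal payoffs: V(2,0)=0.0000, V(2,1)=14.5016, V(2,2)=89.0492
  t=1,j=0: stock 57.6700 → up 85.3516 (V=14.5016), down 45.5593 (V=0.0000). Price 7.8396; hedge Δ=0.3644, bond B=-13.1772.
  t=1,j=1: stock 108.0400 → up 159.8992 (V=89.0492), down 85.3516 (V=14.5016). Price 51.8098; hedge Δ=1.0000, bond B=-56.2302.
  t=0,j=0: stock 73.0000 → up 108.0400 (V=51.8098), down 57.6700 (V=7.8396). Price 29.9923; hedge Δ=0.8729, bond B=-33.7326.
Sanity check at the root: Δ(0,0)·S0 + B(0,0) reproduces V0 = 29.9923.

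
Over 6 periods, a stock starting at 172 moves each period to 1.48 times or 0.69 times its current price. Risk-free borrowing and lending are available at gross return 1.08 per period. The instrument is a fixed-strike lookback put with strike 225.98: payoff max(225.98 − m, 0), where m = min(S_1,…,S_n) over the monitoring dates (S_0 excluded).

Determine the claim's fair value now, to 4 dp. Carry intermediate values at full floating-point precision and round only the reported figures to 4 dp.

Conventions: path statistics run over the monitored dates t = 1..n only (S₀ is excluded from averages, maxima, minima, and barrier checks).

With p* = (R−d)/(u−d) = 0.4937, sum probability × payoff across the paths and divide by R^6.
Enumerate all 2^6 = 64 price paths (U = up ×1.48, D = down ×0.69); each path with k up-moves has probability p*^k·(1−p*)^(6−k).
DDDDDD: m=18.5619, payoff=207.4181, prob=0.016850
UDDDDD: m=39.8140, payoff=186.1660, prob=0.016429
DUDDDD: m=39.8140, payoff=186.1660, prob=0.016429
UUDDDD: m=85.3981, payoff=140.5819, prob=0.016018
DDUDDD: m=39.8140, payoff=186.1660, prob=0.016429
UDUDDD: m=85.3981, payoff=140.5819, prob=0.016018
DUUDDD: m=85.3981, payoff=140.5819, prob=0.016018
UUUDDD: m=183.1727, payoff=42.8073, prob=0.015617
DDDUDD: m=39.8140, payoff=186.1660, prob=0.016429
UDDUDD: m=85.3981, payoff=140.5819, prob=0.016018
DUDUDD: m=85.3981, payoff=140.5819, prob=0.016018
UUDUDD: m=183.1727, payoff=42.8073, prob=0.015617
DDUUDD: m=81.8892, payoff=144.0908, prob=0.016018
UDUUDD: m=175.6464, payoff=50.3336, prob=0.015617
DUUUDD: m=118.6800, payoff=107.3000, prob=0.015617
UUUUDD: m=254.5600, payoff=0.0000, prob=0.015227
DDDDUD: m=38.9874, payoff=186.9926, prob=0.016429
UDDDUD: m=83.6253, payoff=142.3547, prob=0.016018
DUDDUD: m=83.6253, payoff=142.3547, prob=0.016018
UUDDUD: m=179.3701, payoff=46.6099, prob=0.015617
DDUDUD: m=81.8892, payoff=144.0908, prob=0.016018
UDUDUD: m=175.6464, payoff=50.3336, prob=0.015617
DUUDUD: m=118.6800, payoff=107.3000, prob=0.015617
UUUDUD: m=254.5600, payoff=0.0000, prob=0.015227
DDDUUD: m=56.5035, payoff=169.4765, prob=0.016018
UDDUUD: m=121.1960, payoff=104.7840, prob=0.015617
DUDUUD: m=118.6800, payoff=107.3000, prob=0.015617
UUDUUD: m=254.5600, payoff=0.0000, prob=0.015227
DDUUUD: m=81.8892, payoff=144.0908, prob=0.015617
UDUUUD: m=175.6464, payoff=50.3336, prob=0.015227
DUUUUD: m=118.6800, payoff=107.3000, prob=0.015227
UUUUUD: m=254.5600, payoff=0.0000, prob=0.014846
DDDDDU: m=26.9013, payoff=199.0787, prob=0.016429
UDDDDU: m=57.7014, payoff=168.2786, prob=0.016018
DUDDDU: m=57.7014, payoff=168.2786, prob=0.016018
UUDDDU: m=123.7654, payoff=102.2146, prob=0.015617
DDUDDU: m=57.7014, payoff=168.2786, prob=0.016018
UDUDDU: m=123.7654, payoff=102.2146, prob=0.015617
DUUDDU: m=118.6800, payoff=107.3000, prob=0.015617
UUUDDU: m=254.5600, payoff=0.0000, prob=0.015227
DDDUDU: m=56.5035, payoff=169.4765, prob=0.016018
UDDUDU: m=121.1960, payoff=104.7840, prob=0.015617
DUDUDU: m=118.6800, payoff=107.3000, prob=0.015617
UUDUDU: m=254.5600, payoff=0.0000, prob=0.015227
DDUUDU: m=81.8892, payoff=144.0908, prob=0.015617
UDUUDU: m=175.6464, payoff=50.3336, prob=0.015227
DUUUDU: m=118.6800, payoff=107.3000, prob=0.015227
UUUUDU: m=254.5600, payoff=0.0000, prob=0.014846
DDDDUU: m=38.9874, payoff=186.9926, prob=0.016018
UDDDUU: m=83.6253, payoff=142.3547, prob=0.015617
DUDDUU: m=83.6253, payoff=142.3547, prob=0.015617
UUDDUU: m=179.3701, payoff=46.6099, prob=0.015227
DDUDUU: m=81.8892, payoff=144.0908, prob=0.015617
UDUDUU: m=175.6464, payoff=50.3336, prob=0.015227
DUUDUU: m=118.6800, payoff=107.3000, prob=0.015227
UUUDUU: m=254.5600, payoff=0.0000, prob=0.014846
DDDUUU: m=56.5035, payoff=169.4765, prob=0.015617
UDDUUU: m=121.1960, payoff=104.7840, prob=0.015227
DUDUUU: m=118.6800, payoff=107.3000, prob=0.015227
UUDUUU: m=254.5600, payoff=0.0000, prob=0.014846
DDUUUU: m=81.8892, payoff=144.0908, prob=0.015227
UDUUUU: m=175.6464, payoff=50.3336, prob=0.014846
DUUUUU: m=118.6800, payoff=107.3000, prob=0.014846
UUUUUU: m=254.5600, payoff=0.0000, prob=0.014475
Price = Σ prob·payoff / R^6 = 107.018336 / 1.586874 = 67.4397

price = 67.4397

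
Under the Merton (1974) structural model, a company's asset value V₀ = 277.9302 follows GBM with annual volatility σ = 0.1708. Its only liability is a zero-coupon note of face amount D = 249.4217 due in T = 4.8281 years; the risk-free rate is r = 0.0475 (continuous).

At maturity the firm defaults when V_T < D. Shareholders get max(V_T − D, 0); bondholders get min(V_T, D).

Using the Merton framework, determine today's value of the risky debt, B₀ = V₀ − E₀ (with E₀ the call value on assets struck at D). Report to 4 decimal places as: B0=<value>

Apply the equity-as-call identities (strike 249.4217, horizon 4.8281 years):
d₁ = [ln(V₀/D) + (r + σ²/2)T] / (σ√T)
   = [ln(277.9302/249.4217) + (0.0475 + 0.5·0.1708²)·4.8281] / (0.1708·√4.8281)
   = [0.108225 + 0.299759] / 0.375298 = 1.087094
d₂ = d₁ − σ√T = 1.087094 − 0.375298 = 0.711796
N(d₁) = 0.861502,  N(d₂) = 0.761704,  e^(−rT) = 0.795062
E₀ = V₀·N(d₁) − D·e^(−rT)·N(d₂)
   = 277.9302·0.861502 − 249.4217·0.795062·0.761704 = 88.387101
B₀ = V₀ − E₀ = 277.9302 − 88.387101 = 189.543099

B0=189.5431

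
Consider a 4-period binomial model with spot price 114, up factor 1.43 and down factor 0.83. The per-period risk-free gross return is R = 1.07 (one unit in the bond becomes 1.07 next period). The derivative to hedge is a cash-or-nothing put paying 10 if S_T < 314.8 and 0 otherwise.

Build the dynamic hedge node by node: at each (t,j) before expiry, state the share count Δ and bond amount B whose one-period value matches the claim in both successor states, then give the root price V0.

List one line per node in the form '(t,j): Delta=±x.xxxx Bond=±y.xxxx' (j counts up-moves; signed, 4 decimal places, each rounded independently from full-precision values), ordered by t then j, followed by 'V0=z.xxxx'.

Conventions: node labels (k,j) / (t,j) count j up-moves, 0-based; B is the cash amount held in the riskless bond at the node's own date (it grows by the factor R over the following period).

(0,0): Delta=-0.0076 Bond=8.3044
(1,0): Delta=0.0000 Bond=8.1630
(1,1): Delta=-0.0143 Bond=9.9697
(2,0): Delta=0.0000 Bond=8.7344
(2,1): Delta=0.0000 Bond=8.7344
(2,2): Delta=-0.0267 Bond=13.5674
(3,0): Delta=0.0000 Bond=9.3458
(3,1): Delta=0.0000 Bond=9.3458
(3,2): Delta=0.0000 Bond=9.3458
(3,3): Delta=-0.0500 Bond=22.2741
V0=7.4337

Arbitrage-free pricing uses the up-move probability p* = (R−d)/(u−d) = 0.4000, discounting each step at R = 1.07.
Terminal payoffs: V(4,0)=10.0000, V(4,1)=10.0000, V(4,2)=10.0000, V(4,3)=10.0000, V(4,4)=0.0000
  t=3,j=0: stock 65.1837 → up 93.2127 (V=10.0000), down 54.1025 (V=10.0000). Price 9.3458; hedge Δ=0.0000, bond B=9.3458.
  t=3,j=1: stock 112.3045 → up 160.5954 (V=10.0000), down 93.2127 (V=10.0000). Price 9.3458; hedge Δ=0.0000, bond B=9.3458.
  t=3,j=2: stock 193.4884 → up 276.6885 (V=10.0000), down 160.5954 (V=10.0000). Price 9.3458; hedge Δ=0.0000, bond B=9.3458.
  t=3,j=3: stock 333.3596 → up 476.7042 (V=0.0000), down 276.6885 (V=10.0000). Price 5.6075; hedge Δ=-0.0500, bond B=22.2741.
  t=2,j=0: stock 78.5346 → up 112.3045 (V=9.3458), down 65.1837 (V=9.3458). Price 8.7344; hedge Δ=0.0000, bond B=8.7344.
  t=2,j=1: stock 135.3066 → up 193.4884 (V=9.3458), down 112.3045 (V=9.3458). Price 8.7344; hedge Δ=0.0000, bond B=8.7344.
  t=2,j=2: stock 233.1186 → up 333.3596 (V=5.6075), down 193.4884 (V=9.3458). Price 7.3369; hedge Δ=-0.0267, bond B=13.5674.
  t=1,j=0: stock 94.6200 → up 135.3066 (V=8.7344), down 78.5346 (V=8.7344). Price 8.1630; hedge Δ=0.0000, bond B=8.1630.
  t=1,j=1: stock 163.0200 → up 233.1186 (V=7.3369), down 135.3066 (V=8.7344). Price 7.6405; hedge Δ=-0.0143, bond B=9.9697.
  t=0,j=0: stock 114.0000 → up 163.0200 (V=7.6405), down 94.6200 (V=8.1630). Price 7.4337; hedge Δ=-0.0076, bond B=8.3044.
Verification: the root portfolio costs Δ(0,0)·S0 + B(0,0) = 7.4337, matching V0.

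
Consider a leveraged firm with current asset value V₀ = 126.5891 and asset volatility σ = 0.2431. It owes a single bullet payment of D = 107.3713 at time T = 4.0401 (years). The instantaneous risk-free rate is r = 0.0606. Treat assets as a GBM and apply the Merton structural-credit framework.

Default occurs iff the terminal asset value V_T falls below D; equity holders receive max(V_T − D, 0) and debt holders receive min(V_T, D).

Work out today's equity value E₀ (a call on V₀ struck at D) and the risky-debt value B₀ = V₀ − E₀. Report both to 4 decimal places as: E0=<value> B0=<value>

With assets at 126.5891 and a single debt payment of 107.3713 at 4.0401 years:
d₁ = [ln(V₀/D) + (r + σ²/2)T] / (σ√T)
   = [ln(126.5891/107.3713) + (0.0606 + 0.5·0.2431²)·4.0401] / (0.2431·√4.0401)
   = [0.164653 + 0.364210] / 0.488631 = 1.082338
d₂ = d₁ − σ√T = 1.082338 − 0.488631 = 0.593707
N(d₁) = 0.860449,  N(d₂) = 0.723646,  e^(−rT) = 0.782838
E₀ = V₀·N(d₁) − D·e^(−rT)·N(d₂)
   = 126.5891·0.860449 − 107.3713·0.782838·0.723646 = 48.097897
B₀ = V₀ − E₀ = 126.5891 − 48.097897 = 78.491203

E0=48.0979 B0=78.4912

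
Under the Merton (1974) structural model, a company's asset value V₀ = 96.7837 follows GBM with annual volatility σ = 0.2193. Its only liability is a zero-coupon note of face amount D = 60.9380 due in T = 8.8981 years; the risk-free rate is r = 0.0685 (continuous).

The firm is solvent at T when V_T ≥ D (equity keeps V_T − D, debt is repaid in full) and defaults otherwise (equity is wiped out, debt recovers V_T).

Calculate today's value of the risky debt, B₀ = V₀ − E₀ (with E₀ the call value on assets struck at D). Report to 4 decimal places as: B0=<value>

B0=32.3723

Work the structural quantities from V₀ = 96.7837 against face 60.9380:
d₁ = [ln(V₀/D) + (r + σ²/2)T] / (σ√T)
   = [ln(96.7837/60.9380) + (0.0685 + 0.5·0.2193²)·8.8981] / (0.2193·√8.8981)
   = [0.462622 + 0.823486] / 0.654165 = 1.966029
d₂ = d₁ − σ√T = 1.966029 − 0.654165 = 1.311864
N(d₁) = 0.975352,  N(d₂) = 0.905217,  e^(−rT) = 0.543612
E₀ = V₀·N(d₁) − D·e^(−rT)·N(d₂)
   = 96.7837·0.975352 − 60.9380·0.543612·0.905217 = 64.411434
B₀ = V₀ − E₀ = 96.7837 − 64.411434 = 32.372266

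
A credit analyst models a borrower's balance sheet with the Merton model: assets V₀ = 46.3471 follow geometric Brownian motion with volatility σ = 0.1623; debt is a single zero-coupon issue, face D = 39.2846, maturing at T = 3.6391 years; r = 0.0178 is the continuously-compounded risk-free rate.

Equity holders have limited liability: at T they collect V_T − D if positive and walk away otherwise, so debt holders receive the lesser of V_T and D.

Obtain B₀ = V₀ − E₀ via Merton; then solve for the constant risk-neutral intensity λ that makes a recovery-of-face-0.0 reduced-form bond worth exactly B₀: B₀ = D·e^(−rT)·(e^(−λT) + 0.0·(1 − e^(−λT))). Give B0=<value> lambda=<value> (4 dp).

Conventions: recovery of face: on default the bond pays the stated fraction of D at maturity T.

Apply the equity-as-call identities (strike 39.2846, horizon 3.6391 years):
d₁ = [ln(V₀/D) + (r + σ²/2)T] / (σ√T)
   = [ln(46.3471/39.2846) + (0.0178 + 0.5·0.1623²)·3.6391] / (0.1623·√3.6391)
   = [0.165326 + 0.112705] / 0.309610 = 0.898004
d₂ = d₁ − σ√T = 0.898004 − 0.309610 = 0.588394
N(d₁) = 0.815408,  N(d₂) = 0.721866,  e^(−rT) = 0.937277
E₀ = V₀·N(d₁) − D·e^(−rT)·N(d₂)
   = 46.3471·0.815408 − 39.2846·0.937277·0.721866 = 11.212296
B₀ = V₀ − E₀ = 46.3471 − 11.212296 = 35.134804
e^(−λT) = (B₀·e^(rT)/D − 0)/(1 − 0) = (35.1348·1.066920/39.2846 − 0)/1 = 0.95421667
λ = −ln(0.95421667)/3.6391 = 0.012878

B0=35.1348 lambda=0.0129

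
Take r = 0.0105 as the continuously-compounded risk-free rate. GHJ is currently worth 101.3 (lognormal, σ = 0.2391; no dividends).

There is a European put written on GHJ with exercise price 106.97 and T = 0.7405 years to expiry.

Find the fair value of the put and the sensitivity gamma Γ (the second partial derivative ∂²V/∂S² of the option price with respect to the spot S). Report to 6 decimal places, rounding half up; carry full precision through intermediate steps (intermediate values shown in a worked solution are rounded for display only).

σ√T = 0.2391·√0.7405 = 0.205751
d₁ = (ln(S/K) + (r+σ²/2)T) / (σ√T) = (ln(101.3/106.97) + (0.0105+0.2391²/2)·0.7405) / 0.205751 = (-0.054462 + 0.028942) / 0.205751 = -0.124033
d₂ = d₁ − σ√T = -0.124033 − 0.205751 = -0.329784
e^{−rT} = 0.992255
N(−d₁) = 0.549356,  N(−d₂) = 0.629219
Put price V = K·e^{−rT}·N(−d₂) − S·N(−d₁) = 66.786210 − 55.649721 = 11.136488
φ(d₁) = (1/√(2π))·e^{−d₁²/2} = 0.395885
Γ = φ(d₁) / (S·σ·√T) = 0.018994

price = 11.136488
Γ = 0.018994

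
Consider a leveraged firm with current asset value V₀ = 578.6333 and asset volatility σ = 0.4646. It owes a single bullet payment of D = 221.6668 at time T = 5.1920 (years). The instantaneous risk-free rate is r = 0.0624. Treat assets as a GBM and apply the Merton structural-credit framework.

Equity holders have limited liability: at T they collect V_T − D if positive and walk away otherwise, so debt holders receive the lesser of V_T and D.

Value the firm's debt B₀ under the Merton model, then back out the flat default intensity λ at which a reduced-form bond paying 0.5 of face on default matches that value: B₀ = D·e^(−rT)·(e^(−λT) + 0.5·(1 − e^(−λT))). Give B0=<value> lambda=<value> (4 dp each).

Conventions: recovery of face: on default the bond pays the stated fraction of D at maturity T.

B0=144.2753 lambda=0.0430

With assets at 578.6333 and a single debt payment of 221.6668 at 5.1920 years:
d₁ = [ln(V₀/D) + (r + σ²/2)T] / (σ√T)
   = [ln(578.6333/221.6668) + (0.0624 + 0.5·0.4646²)·5.1920] / (0.4646·√5.1920)
   = [0.959494 + 0.884336] / 1.058636 = 1.741703
d₂ = d₁ − σ√T = 1.741703 − 1.058636 = 0.683067
N(d₁) = 0.959220,  N(d₂) = 0.752718,  e^(−rT) = 0.723264
E₀ = V₀·N(d₁) − D·e^(−rT)·N(d₂)
   = 578.6333·0.959220 − 221.6668·0.723264·0.752718 = 434.358044
B₀ = V₀ − E₀ = 578.6333 − 434.358044 = 144.275256
e^(−λT) = (B₀·e^(rT)/D − 0.5)/(1 − 0.5) = (144.2753·1.382621/221.6668 − 0.5)/0.5 = 0.79980065
λ = −ln(0.79980065)/5.1920 = 0.043026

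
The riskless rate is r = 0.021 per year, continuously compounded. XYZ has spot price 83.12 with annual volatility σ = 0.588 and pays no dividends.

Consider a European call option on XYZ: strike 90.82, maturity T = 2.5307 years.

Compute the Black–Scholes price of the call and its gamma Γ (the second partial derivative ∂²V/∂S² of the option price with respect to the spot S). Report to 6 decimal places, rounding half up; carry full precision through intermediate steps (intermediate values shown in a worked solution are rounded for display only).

price = 28.983802
Γ = 0.004678

σ√T = 0.588·√2.5307 = 0.935401
d₁ = (ln(S/K) + (r+σ²/2)T) / (σ√T) = (ln(83.12/90.82) + (0.021+0.588²/2)·2.5307) / 0.935401 = (-0.088594 + 0.490632) / 0.935401 = 0.429803
d₂ = d₁ − σ√T = 0.429803 − 0.935401 = -0.505598
e^{−rT} = 0.948243
N(d₁) = 0.666330,  N(d₂) = 0.306569
Call price V = S·N(d₁) − K·e^{−rT}·N(d₂) = 55.385383 − 26.401581 = 28.983802
φ(d₁) = (1/√(2π))·e^{−d₁²/2} = 0.363744
Γ = φ(d₁) / (S·σ·√T) = 0.004678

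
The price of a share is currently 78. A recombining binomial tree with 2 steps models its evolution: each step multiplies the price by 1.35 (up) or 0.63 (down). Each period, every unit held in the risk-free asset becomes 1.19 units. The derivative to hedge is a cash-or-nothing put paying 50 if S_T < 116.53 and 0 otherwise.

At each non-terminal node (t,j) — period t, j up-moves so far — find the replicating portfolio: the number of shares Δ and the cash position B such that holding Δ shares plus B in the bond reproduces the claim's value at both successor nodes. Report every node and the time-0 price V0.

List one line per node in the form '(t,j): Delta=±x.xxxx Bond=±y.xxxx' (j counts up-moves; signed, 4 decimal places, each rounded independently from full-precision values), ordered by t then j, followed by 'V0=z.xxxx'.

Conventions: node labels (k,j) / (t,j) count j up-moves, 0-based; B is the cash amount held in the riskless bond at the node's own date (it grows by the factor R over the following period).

(0,0): Delta=-0.5819 Bond=59.3375
(1,0): Delta=0.0000 Bond=42.0168
(1,1): Delta=-0.6595 Bond=78.7815
V0=13.9489

The replicating-portfolio and risk-neutral prices coincide; use p* = (1.19−0.63)/(1.35−0.63) = 0.7778 for the latter.
At maturity the claim pays: V(2,0)=50.0000, V(2,1)=50.0000, V(2,2)=0.0000
  t=1,j=0: stock 49.1400 → up 66.3390 (V=50.0000), down 30.9582 (V=50.0000). Price 42.0168; hedge Δ=0.0000, bond B=42.0168.
  t=1,j=1: stock 105.3000 → up 142.1550 (V=0.0000), down 66.3390 (V=50.0000). Price 9.3371; hedge Δ=-0.6595, bond B=78.7815.
  t=0,j=0: stock 78.0000 → up 105.3000 (V=9.3371), down 49.1400 (V=42.0168). Price 13.9489; hedge Δ=-0.5819, bond B=59.3375.
As a check, the time-0 holding Δ(0,0)·S0 + B(0,0) comes to 13.9489 — exactly V0.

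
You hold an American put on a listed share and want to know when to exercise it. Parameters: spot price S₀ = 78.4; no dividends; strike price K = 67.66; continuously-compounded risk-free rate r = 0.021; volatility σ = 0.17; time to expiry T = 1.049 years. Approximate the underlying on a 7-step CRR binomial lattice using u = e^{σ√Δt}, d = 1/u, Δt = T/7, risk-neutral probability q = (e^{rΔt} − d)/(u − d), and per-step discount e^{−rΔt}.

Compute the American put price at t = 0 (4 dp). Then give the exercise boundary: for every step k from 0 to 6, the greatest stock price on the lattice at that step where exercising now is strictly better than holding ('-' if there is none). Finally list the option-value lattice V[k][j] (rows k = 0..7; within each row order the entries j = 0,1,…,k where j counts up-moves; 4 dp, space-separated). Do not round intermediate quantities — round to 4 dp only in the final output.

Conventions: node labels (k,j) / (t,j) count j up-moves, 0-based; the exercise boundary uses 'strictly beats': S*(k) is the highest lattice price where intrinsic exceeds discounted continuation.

price = 1.2171
boundary = - - - - - 56.4174 60.2551
tree:
1.2171
2.0156 0.4498
3.2614 0.8190 0.0943
5.1279 1.4702 0.1921 0.0000
7.7744 2.5913 0.3913 0.0000 0.0000
11.2426 4.4568 0.7970 0.0000 0.0000 0.0000
14.8359 7.4049 1.6232 0.0000 0.0000 0.0000 0.0000
18.2003 11.2426 3.3062 0.0000 0.0000 0.0000 0.0000 0.0000

params: Δt=0.14986 u=1.06802 d=0.93631 q=0.50748 e^(-rΔt)=0.99686
t_7 payoffs: 18.2003 11.2426 3.3062 0.0000 0.0000 0.0000 0.0000 0.0000
t_6: node(6,0) S=52.8241 payoff=14.8359 vs cont=14.6233 → 14.8359 [stop]  node(6,1) S=60.2551 payoff=7.4049 vs cont=7.1924 → 7.4049 [stop]  node(6,2) S=68.7313 payoff=0.0000 vs cont=1.6232 → 1.6232 [wait]  node(6,3) S=78.4000 payoff=0.0000 vs cont=0.0000 → 0.0000 [wait]  node(6,4) S=89.4288 payoff=0.0000 vs cont=0.0000 → 0.0000 [wait]  node(6,5) S=102.0090 payoff=0.0000 vs cont=0.0000 → 0.0000 [wait]  node(6,6) S=116.3590 payoff=0.0000 vs cont=0.0000 → 0.0000 [wait]  ⇒ S*(6)=60.2551
t_5: node(5,0) S=56.4174 payoff=11.2426 vs cont=11.0300 → 11.2426 [stop]  node(5,1) S=64.3538 payoff=3.3062 vs cont=4.4568 → 4.4568 [wait]  node(5,2) S=73.4067 payoff=0.0000 vs cont=0.7970 → 0.7970 [wait]  node(5,3) S=83.7330 payoff=0.0000 vs cont=0.0000 → 0.0000 [wait]  node(5,4) S=95.5120 payoff=0.0000 vs cont=0.0000 → 0.0000 [wait]  node(5,5) S=108.9480 payoff=0.0000 vs cont=0.0000 → 0.0000 [wait]  ⇒ S*(5)=56.4174
t_4: node(4,0) S=60.2551 payoff=7.4049 vs cont=7.7744 → 7.7744 [wait]  node(4,1) S=68.7313 payoff=0.0000 vs cont=2.5913 → 2.5913 [wait]  node(4,2) S=78.4000 payoff=0.0000 vs cont=0.3913 → 0.3913 [wait]  node(4,3) S=89.4288 payoff=0.0000 vs cont=0.0000 → 0.0000 [wait]  node(4,4) S=102.0090 payoff=0.0000 vs cont=0.0000 → 0.0000 [wait]  ⇒ S*(4)=-
t_3: node(3,0) S=64.3538 payoff=3.3062 vs cont=5.1279 → 5.1279 [wait]  node(3,1) S=73.4067 payoff=0.0000 vs cont=1.4702 → 1.4702 [wait]  node(3,2) S=83.7330 payoff=0.0000 vs cont=0.1921 → 0.1921 [wait]  node(3,3) S=95.5120 payoff=0.0000 vs cont=0.0000 → 0.0000 [wait]  ⇒ S*(3)=-
t_2: node(2,0) S=68.7313 payoff=0.0000 vs cont=3.2614 → 3.2614 [wait]  node(2,1) S=78.4000 payoff=0.0000 vs cont=0.8190 → 0.8190 [wait]  node(2,2) S=89.4288 payoff=0.0000 vs cont=0.0943 → 0.0943 [wait]  ⇒ S*(2)=-
t_1: node(1,0) S=73.4067 payoff=0.0000 vs cont=2.0156 → 2.0156 [wait]  node(1,1) S=83.7330 payoff=0.0000 vs cont=0.4498 → 0.4498 [wait]  ⇒ S*(1)=-
t_0: node(0,0) S=78.4000 payoff=0.0000 vs cont=1.2171 → 1.2171 [wait]  ⇒ S*(0)=-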